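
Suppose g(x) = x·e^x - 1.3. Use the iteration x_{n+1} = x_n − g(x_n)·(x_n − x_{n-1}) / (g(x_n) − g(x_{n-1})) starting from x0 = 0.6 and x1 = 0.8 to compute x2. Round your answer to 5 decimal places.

g(0.6) = -0.2067287, g(0.8) = 0.4804327
x2 = 0.8000000 − 0.4804327·(0.8000000 − 0.6000000) / (0.4804327 − (-0.2067287)) = 0.8000000 − (0.0960865)/(0.6871615) = 0.6601689

0.66017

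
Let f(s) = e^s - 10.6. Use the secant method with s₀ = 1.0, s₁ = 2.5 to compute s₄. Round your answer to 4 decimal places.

2.3613

f(1.0) = -7.881718, f(2.5) = 1.582494
s₂ = 2.500000 − 1.582494·(2.500000 − 1.000000) / (1.582494 − (-7.881718)) = 2.500000 − (2.373741)/(9.464212) = 2.249188
f(2.249188) = -1.119968
s₃ = 2.249188 − (-1.119968)·(2.249188 − 2.500000) / (-1.119968 − 1.582494) = 2.249188 − (0.280902)/(-2.702462) = 2.353131
f(2.353131) = -0.081553
s₄ = 2.353131 − (-0.081553)·(2.353131 − 2.249188) / (-0.081553 − (-1.119968)) = 2.353131 − (-0.008477)/(1.038415) = 2.361294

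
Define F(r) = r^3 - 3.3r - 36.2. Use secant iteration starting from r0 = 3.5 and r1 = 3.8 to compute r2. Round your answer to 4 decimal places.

3.6329

F(3.5) = -4.875000, F(3.8) = 6.132000
r2 = 3.800000 − 6.132000·(3.800000 − 3.500000) / (6.132000 − (-4.875000)) = 3.800000 − (1.839600)/(11.007000) = 3.632870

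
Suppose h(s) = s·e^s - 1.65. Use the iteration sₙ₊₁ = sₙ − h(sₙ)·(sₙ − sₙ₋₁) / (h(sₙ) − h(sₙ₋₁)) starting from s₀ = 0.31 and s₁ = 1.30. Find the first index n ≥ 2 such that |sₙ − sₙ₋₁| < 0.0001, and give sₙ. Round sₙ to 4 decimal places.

n = 7, sₙ = 0.7666

h(0.31) = -1.227338, h(1.30) = 3.120086
s₂ = 1.300000 − 3.120086·(0.990000)/(4.347424) = 0.589491;  |Δ| = 0.710509
h(0.589491) = -0.587107
s₃ = 0.589491 − (-0.587107)·(-0.710509)/(-3.707193) = 0.702014;  |Δ| = 0.112523
h(0.702014) = -0.233468
s₄ = 0.702014 − (-0.233468)·(0.112523)/(0.353639) = 0.776300;  |Δ| = 0.074286
h(0.776300) = 0.037223
s₅ = 0.776300 − 0.037223·(0.074286)/(0.270691) = 0.766085;  |Δ| = 0.010215
h(0.766085) = -0.001901
s₆ = 0.766085 − (-0.001901)·(-0.010215)/(-0.039124) = 0.766581;  |Δ| = 0.000496
h(0.766581) = -0.000014
s₇ = 0.766581 − (-0.000014)·(0.000496)/(0.001886) = 0.766585;  |Δ| = 0.000004
|s₇ − s₆| = 0.000004 < 0.0001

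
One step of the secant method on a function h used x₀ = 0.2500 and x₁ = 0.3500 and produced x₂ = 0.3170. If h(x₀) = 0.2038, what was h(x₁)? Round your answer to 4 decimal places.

The secant line through (0.2500, 0.2038) and (0.3500, h(x₁)) crosses zero at x₂ = 0.3170.
So (0.2500, 0.2038), (0.3500, h(x₁)), (0.3170, 0) are collinear:
h(x₁) = 0.2038 · (0.3500 − 0.3170) / (0.2500 − 0.3170) = 0.2038 · (0.033000)/(-0.067000) = -0.100379

-0.1004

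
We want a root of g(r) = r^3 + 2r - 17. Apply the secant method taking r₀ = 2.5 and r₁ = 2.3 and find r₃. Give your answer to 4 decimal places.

g(2.5) = 3.625000, g(2.3) = -0.233000
r₂ = 2.300000 − (-0.233000)·(2.300000 − 2.500000) / (-0.233000 − 3.625000) = 2.300000 − (0.046600)/(-3.858000) = 2.312079
g(2.312079) = -0.016143
r₃ = 2.312079 − (-0.016143)·(2.312079 − 2.300000) / (-0.016143 − (-0.233000)) = 2.312079 − (-0.000195)/(0.216857) = 2.312978

2.3130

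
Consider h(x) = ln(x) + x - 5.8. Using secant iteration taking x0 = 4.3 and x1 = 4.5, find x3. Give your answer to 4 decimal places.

4.3336

h(4.3) = -0.041385, h(4.5) = 0.204077
x2 = 4.500000 − 0.204077·(4.500000 − 4.300000) / (0.204077 − (-0.041385)) = 4.500000 − (0.040815)/(0.245462) = 4.333720
h(4.333720) = 0.000146
x3 = 4.333720 − 0.000146·(4.333720 − 4.500000) / (0.000146 − 0.204077) = 4.333720 − (-0.000024)/(-0.203931) = 4.333601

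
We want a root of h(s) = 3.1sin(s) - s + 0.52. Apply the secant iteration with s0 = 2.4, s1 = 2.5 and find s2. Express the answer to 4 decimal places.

h(2.4) = 0.213936, h(2.5) = -0.124736
s2 = 2.500000 − (-0.124736)·(2.500000 − 2.400000) / (-0.124736 − 0.213936) = 2.500000 − (-0.012474)/(-0.338672) = 2.463169

2.4632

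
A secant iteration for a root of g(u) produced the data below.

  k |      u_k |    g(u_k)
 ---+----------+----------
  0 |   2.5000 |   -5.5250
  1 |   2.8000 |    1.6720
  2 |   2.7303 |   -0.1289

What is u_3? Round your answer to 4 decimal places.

2.7353

u_3 = 2.7303 − (-0.1289)·(2.7303 − 2.8000) / (-0.1289 − 1.6720)
   = 2.7303 − (0.008984)/(-1.800900) = 2.735289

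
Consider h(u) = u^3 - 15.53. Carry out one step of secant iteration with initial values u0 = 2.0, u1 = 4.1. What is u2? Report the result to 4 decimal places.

h(2.0) = -7.530000, h(4.1) = 53.391000
u2 = 4.100000 − 53.391000·(4.100000 − 2.000000) / (53.391000 − (-7.530000)) = 4.100000 − (112.121100)/(60.921000) = 2.259566

2.2596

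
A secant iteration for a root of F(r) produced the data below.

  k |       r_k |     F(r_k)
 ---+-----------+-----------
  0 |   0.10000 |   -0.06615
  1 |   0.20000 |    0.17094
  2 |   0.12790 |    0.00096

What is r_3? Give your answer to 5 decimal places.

0.12749

r_3 = 0.12790 − 0.00096·(0.12790 − 0.20000) / (0.00096 − 0.17094)
   = 0.12790 − (-0.0000692)/(-0.1699800) = 0.1274928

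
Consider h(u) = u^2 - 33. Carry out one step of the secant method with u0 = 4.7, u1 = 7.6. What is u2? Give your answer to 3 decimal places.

5.587

h(4.7) = -10.91000, h(7.6) = 24.76000
u2 = 7.60000 − 24.76000·(7.60000 − 4.70000) / (24.76000 − (-10.91000)) = 7.60000 − (71.80400)/(35.67000) = 5.58699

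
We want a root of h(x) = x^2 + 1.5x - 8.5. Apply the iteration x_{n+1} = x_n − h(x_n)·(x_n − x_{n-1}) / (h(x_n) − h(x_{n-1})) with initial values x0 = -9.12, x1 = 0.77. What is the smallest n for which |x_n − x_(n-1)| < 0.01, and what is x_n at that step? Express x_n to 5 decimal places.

n = 8, x_n = 2.26039

h(-9.12) = 60.9944000, h(0.77) = -6.7521000
x2 = 0.7700000 − (-6.7521000)·(9.8900000)/(-67.7465000) = -0.2157080;  |Δ| = 0.9857080
h(-0.2157080) = -8.7770321
x3 = -0.2157080 − (-8.7770321)·(-0.9857080)/(-2.0249321) = 4.0568259;  |Δ| = 4.2725339
h(4.0568259) = 14.0430750
x4 = 4.0568259 − 14.0430750·(4.2725339)/(22.8201071) = 1.4275869;  |Δ| = 2.6292389
h(1.4275869) = -4.3206151
x5 = 1.4275869 − (-4.3206151)·(-2.6292389)/(-18.3636901) = 2.0461952;  |Δ| = 0.6186082
h(2.0461952) = -1.2437927
x6 = 2.0461952 − (-1.2437927)·(0.6186082)/(3.0768224) = 2.2962649;  |Δ| = 0.2500698
h(2.2962649) = 0.2172301
x7 = 2.2962649 − 0.2172301·(0.2500698)/(1.4610228) = 2.2590837;  |Δ| = 0.0371813
h(2.2590837) = -0.0079155
x8 = 2.2590837 − (-0.0079155)·(-0.0371813)/(-0.2251456) = 2.2603909;  |Δ| = 0.0013072
|x8 − x7| = 0.0013072 < 0.01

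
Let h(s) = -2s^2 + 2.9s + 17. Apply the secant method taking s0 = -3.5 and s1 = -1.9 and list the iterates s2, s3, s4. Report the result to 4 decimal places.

h(-3.5) = -17.650000, h(-1.9) = 4.270000
s2 = -1.900000 − 4.270000·(-1.900000 − (-3.500000)) / (4.270000 − (-17.650000)) = -1.900000 − (6.832000)/(21.920000) = -2.211679
h(-2.211679) = 0.803085
s3 = -2.211679 − 0.803085·(-2.211679 − (-1.900000)) / (0.803085 − 4.270000) = -2.211679 − (-0.250305)/(-3.466915) = -2.283877
h(-2.283877) = -0.055430
s4 = -2.283877 − (-0.055430)·(-2.283877 − (-2.211679)) / (-0.055430 − 0.803085) = -2.283877 − (0.004002)/(-0.858515) = -2.279215

-2.2117, -2.2839, -2.2792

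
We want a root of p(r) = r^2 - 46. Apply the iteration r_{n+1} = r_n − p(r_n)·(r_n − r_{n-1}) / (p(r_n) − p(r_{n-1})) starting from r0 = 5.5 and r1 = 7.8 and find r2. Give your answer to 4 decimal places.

p(5.5) = -15.750000, p(7.8) = 14.840000
r2 = 7.800000 − 14.840000·(7.800000 − 5.500000) / (14.840000 − (-15.750000)) = 7.800000 − (34.132000)/(30.590000) = 6.684211

6.6842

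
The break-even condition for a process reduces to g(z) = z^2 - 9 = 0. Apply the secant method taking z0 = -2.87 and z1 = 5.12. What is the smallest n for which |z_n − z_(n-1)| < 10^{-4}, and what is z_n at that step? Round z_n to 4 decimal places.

n = 8, z_n = -3.0000

g(-2.87) = -0.763100, g(5.12) = 17.214400
z2 = 5.120000 − 17.214400·(7.990000)/(17.977500) = -2.530844;  |Δ| = 7.650844
g(-2.530844) = -2.594826
z3 = -2.530844 − (-2.594826)·(-7.650844)/(-19.809226) = -1.528654;  |Δ| = 1.002190
g(-1.528654) = -6.663216
z4 = -1.528654 − (-6.663216)·(1.002190)/(-4.068390) = -3.170043;  |Δ| = 1.641389
g(-3.170043) = 1.049174
z5 = -3.170043 − 1.049174·(-1.641389)/(7.712390) = -2.946753;  |Δ| = 0.223290
g(-2.946753) = -0.316648
z6 = -2.946753 − (-0.316648)·(0.223290)/(-1.365821) = -2.998520;  |Δ| = 0.051767
g(-2.998520) = -0.008879
z7 = -2.998520 − (-0.008879)·(-0.051767)/(0.307768) = -3.000013;  |Δ| = 0.001493
g(-3.000013) = 0.000080
z8 = -3.000013 − 0.000080·(-0.001493)/(0.008959) = -3.000000;  |Δ| = 0.000013
|z8 − z7| = 0.000013 < 10^{-4}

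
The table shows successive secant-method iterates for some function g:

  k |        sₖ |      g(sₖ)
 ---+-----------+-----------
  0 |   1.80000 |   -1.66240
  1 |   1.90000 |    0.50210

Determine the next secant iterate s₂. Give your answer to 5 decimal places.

s₂ = 1.90000 − 0.50210·(1.90000 − 1.80000) / (0.50210 − (-1.66240))
   = 1.90000 − (0.0502100)/(2.1645000) = 1.8768030

1.87680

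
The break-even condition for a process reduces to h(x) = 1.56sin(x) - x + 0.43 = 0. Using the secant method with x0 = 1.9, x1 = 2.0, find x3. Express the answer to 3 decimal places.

h(1.9) = 0.00623, h(2.0) = -0.15150
x2 = 2.00000 − (-0.15150)·(2.00000 − 1.90000) / (-0.15150 − 0.00623) = 2.00000 − (-0.01515)/(-0.15772) = 1.90395
h(1.90395) = 0.00028
x3 = 1.90395 − 0.00028·(1.90395 − 2.00000) / (0.00028 − (-0.15150)) = 1.90395 − (-0.00003)/(0.15177) = 1.90412

1.904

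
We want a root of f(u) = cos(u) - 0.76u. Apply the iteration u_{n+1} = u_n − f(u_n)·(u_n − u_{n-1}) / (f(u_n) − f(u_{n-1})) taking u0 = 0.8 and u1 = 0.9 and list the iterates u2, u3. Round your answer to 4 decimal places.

0.8587, 0.8592

f(0.8) = 0.088707, f(0.9) = -0.062390
u2 = 0.900000 − (-0.062390)·(0.900000 − 0.800000) / (-0.062390 − 0.088707) = 0.900000 − (-0.006239)/(-0.151097) = 0.858709
f(0.858709) = 0.000797
u3 = 0.858709 − 0.000797·(0.858709 − 0.900000) / (0.000797 − (-0.062390)) = 0.858709 − (-0.000033)/(0.063187) = 0.859229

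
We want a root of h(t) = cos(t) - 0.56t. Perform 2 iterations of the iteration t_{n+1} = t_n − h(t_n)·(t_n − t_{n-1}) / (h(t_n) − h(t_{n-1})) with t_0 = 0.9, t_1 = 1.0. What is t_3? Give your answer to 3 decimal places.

0.986

h(0.9) = 0.11761, h(1.0) = -0.01970
t_2 = 1.00000 − (-0.01970)·(1.00000 − 0.90000) / (-0.01970 − 0.11761) = 1.00000 − (-0.00197)/(-0.13731) = 0.98565
h(0.98565) = 0.00035
t_3 = 0.98565 − 0.00035·(0.98565 − 1.00000) / (0.00035 − (-0.01970)) = 0.98565 − (-0.00001)/(0.02005) = 0.98591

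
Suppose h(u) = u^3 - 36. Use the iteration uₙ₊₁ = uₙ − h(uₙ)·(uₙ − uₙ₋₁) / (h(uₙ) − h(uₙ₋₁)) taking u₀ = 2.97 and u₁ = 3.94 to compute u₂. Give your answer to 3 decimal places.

h(2.97) = -9.80193, h(3.94) = 25.16298
u₂ = 3.94000 − 25.16298·(3.94000 − 2.97000) / (25.16298 − (-9.80193)) = 3.94000 − (24.40809)/(34.96491) = 3.24193

3.242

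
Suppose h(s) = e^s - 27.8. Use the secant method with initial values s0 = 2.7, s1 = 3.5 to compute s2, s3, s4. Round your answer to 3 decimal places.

h(2.7) = -12.92027, h(3.5) = 5.31545
s2 = 3.50000 − 5.31545·(3.50000 − 2.70000) / (5.31545 − (-12.92027)) = 3.50000 − (4.25236)/(18.23572) = 3.26681
h(3.26681) = -1.57242
s3 = 3.26681 − (-1.57242)·(3.26681 − 3.50000) / (-1.57242 − 5.31545) = 3.26681 − (0.36667)/(-6.88787) = 3.32005
h(3.32005) = -0.13839
s4 = 3.32005 − (-0.13839)·(3.32005 − 3.26681) / (-0.13839 − (-1.57242)) = 3.32005 − (-0.00737)/(1.43404) = 3.32518

3.267, 3.320, 3.325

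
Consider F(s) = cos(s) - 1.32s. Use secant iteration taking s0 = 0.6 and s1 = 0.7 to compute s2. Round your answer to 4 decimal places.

0.6173

F(0.6) = 0.033336, F(0.7) = -0.159158
s2 = 0.700000 − (-0.159158)·(0.700000 − 0.600000) / (-0.159158 − 0.033336) = 0.700000 − (-0.015916)/(-0.192493) = 0.617318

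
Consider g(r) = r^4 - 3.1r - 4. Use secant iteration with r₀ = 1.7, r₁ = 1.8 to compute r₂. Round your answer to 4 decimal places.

1.7500

g(1.7) = -0.917900, g(1.8) = 0.917600
r₂ = 1.800000 − 0.917600·(1.800000 − 1.700000) / (0.917600 − (-0.917900)) = 1.800000 − (0.091760)/(1.835500) = 1.750008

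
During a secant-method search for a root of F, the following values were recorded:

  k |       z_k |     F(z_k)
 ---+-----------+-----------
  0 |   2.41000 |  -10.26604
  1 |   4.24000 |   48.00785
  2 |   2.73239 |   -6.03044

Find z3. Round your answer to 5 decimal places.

z3 = 2.73239 − (-6.03044)·(2.73239 − 4.24000) / (-6.03044 − 48.00785)
   = 2.73239 − (9.0915516)/(-54.0382900) = 2.9006328

2.90063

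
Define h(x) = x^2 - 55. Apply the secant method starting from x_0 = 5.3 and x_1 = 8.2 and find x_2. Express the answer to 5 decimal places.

h(5.3) = -26.9100000, h(8.2) = 12.2400000
x_2 = 8.2000000 − 12.2400000·(8.2000000 − 5.3000000) / (12.2400000 − (-26.9100000)) = 8.2000000 − (35.4960000)/(39.1500000) = 7.2933333

7.29333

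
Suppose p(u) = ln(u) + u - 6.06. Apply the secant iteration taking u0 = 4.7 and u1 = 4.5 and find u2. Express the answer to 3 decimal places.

p(4.7) = 0.18756, p(4.5) = -0.05592
u2 = 4.50000 − (-0.05592)·(4.50000 − 4.70000) / (-0.05592 − 0.18756) = 4.50000 − (0.01118)/(-0.24349) = 4.54594

4.546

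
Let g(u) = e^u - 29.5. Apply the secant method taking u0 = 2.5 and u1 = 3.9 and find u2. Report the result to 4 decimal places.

g(2.5) = -17.317506, g(3.9) = 19.902449
u2 = 3.900000 − 19.902449·(3.900000 − 2.500000) / (19.902449 − (-17.317506)) = 3.900000 − (27.863429)/(37.219955) = 3.151385

3.1514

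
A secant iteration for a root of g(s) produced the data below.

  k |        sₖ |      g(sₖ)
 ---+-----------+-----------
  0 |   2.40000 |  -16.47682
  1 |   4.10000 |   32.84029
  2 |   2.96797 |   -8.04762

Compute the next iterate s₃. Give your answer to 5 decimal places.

s₃ = 2.96797 − (-8.04762)·(2.96797 − 4.10000) / (-8.04762 − 32.84029)
   = 2.96797 − (9.1101473)/(-40.8879100) = 3.1907778

3.19078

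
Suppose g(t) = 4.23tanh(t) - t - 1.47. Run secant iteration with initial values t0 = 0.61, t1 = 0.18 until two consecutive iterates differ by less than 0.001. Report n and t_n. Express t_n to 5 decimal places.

g(0.61) = 0.2216576, g(0.18) = -0.8967179
t2 = 0.1800000 − (-0.8967179)·(-0.4300000)/(-1.1183756) = 0.5247757;  |Δ| = 0.3447757
g(0.5247757) = 0.0414511
t3 = 0.5247757 − 0.0414511·(0.3447757)/(0.9381690) = 0.5095425;  |Δ| = 0.0152332
g(0.5095425) = 0.0068175
t4 = 0.5095425 − 0.0068175·(-0.0152332)/(-0.0346336) = 0.5065439;  |Δ| = 0.0029986
g(0.5065439) = -0.0000849
t5 = 0.5065439 − (-0.0000849)·(-0.0029986)/(-0.0069024) = 0.5065808;  |Δ| = 0.0000369
|t5 − t4| = 0.0000369 < 0.001

n = 5, t_n = 0.50658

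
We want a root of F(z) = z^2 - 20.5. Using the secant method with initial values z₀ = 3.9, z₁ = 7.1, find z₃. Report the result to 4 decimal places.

F(3.9) = -5.290000, F(7.1) = 29.910000
z₂ = 7.100000 − 29.910000·(7.100000 − 3.900000) / (29.910000 − (-5.290000)) = 7.100000 − (95.712000)/(35.200000) = 4.380909
F(4.380909) = -1.307636
z₃ = 4.380909 − (-1.307636)·(4.380909 − 7.100000) / (-1.307636 − 29.910000) = 4.380909 − (3.555580)/(-31.217636) = 4.494806

4.4948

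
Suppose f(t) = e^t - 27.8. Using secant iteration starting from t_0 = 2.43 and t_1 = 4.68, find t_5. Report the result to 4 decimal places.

3.3129

f(2.43) = -16.441118, f(4.68) = 79.970073
t_2 = 4.680000 − 79.970073·(4.680000 − 2.430000) / (79.970073 − (-16.441118)) = 4.680000 − (179.932663)/(96.411190) = 2.813695
f(2.813695) = -11.128591
t_3 = 2.813695 − (-11.128591)·(2.813695 − 4.680000) / (-11.128591 − 79.970073) = 2.813695 − (20.769341)/(-91.098663) = 3.041683
f(3.041683) = -6.859552
t_4 = 3.041683 − (-6.859552)·(3.041683 − 2.813695) / (-6.859552 − (-11.128591)) = 3.041683 − (-1.563891)/(4.269038) = 3.408016
f(3.408016) = 2.405256
t_5 = 3.408016 − 2.405256·(3.408016 − 3.041683) / (2.405256 − (-6.859552)) = 3.408016 − (0.881125)/(9.264808) = 3.312911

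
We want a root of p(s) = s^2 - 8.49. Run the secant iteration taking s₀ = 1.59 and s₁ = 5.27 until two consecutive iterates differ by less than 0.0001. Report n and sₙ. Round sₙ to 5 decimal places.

n = 7, sₙ = 2.91376

p(1.59) = -5.9619000, p(5.27) = 19.2829000
s₂ = 5.2700000 − 19.2829000·(3.6800000)/(25.2448000) = 2.4590816;  |Δ| = 2.8109184
p(2.4590816) = -2.4429175
s₃ = 2.4590816 − (-2.4429175)·(-2.8109184)/(-21.7258175) = 2.7751499;  |Δ| = 0.3160683
p(2.7751499) = -0.7885430
s₄ = 2.7751499 − (-0.7885430)·(0.3160683)/(1.6543746) = 2.9258011;  |Δ| = 0.1506511
p(2.9258011) = 0.0703118
s₅ = 2.9258011 − 0.0703118·(0.1506511)/(0.8588548) = 2.9134677;  |Δ| = 0.0123333
p(2.9134677) = -0.0017059
s₆ = 2.9134677 − (-0.0017059)·(-0.0123333)/(-0.0720177) = 2.9137599;  |Δ| = 0.0002921
p(2.9137599) = -0.0000035
s₇ = 2.9137599 − (-0.0000035)·(0.0002921)/(0.0017024) = 2.9137605;  |Δ| = 0.0000006
|s₇ − s₆| = 0.0000006 < 0.0001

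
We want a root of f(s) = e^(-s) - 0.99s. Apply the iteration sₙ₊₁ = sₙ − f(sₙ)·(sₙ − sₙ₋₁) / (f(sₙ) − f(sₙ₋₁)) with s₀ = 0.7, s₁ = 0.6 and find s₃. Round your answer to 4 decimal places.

f(0.7) = -0.196415, f(0.6) = -0.045188
s₂ = 0.600000 − (-0.045188)·(0.600000 − 0.700000) / (-0.045188 − (-0.196415)) = 0.600000 − (0.004519)/(0.151226) = 0.570119
f(0.570119) = 0.001041
s₃ = 0.570119 − 0.001041·(0.570119 − 0.600000) / (0.001041 − (-0.045188)) = 0.570119 − (-0.000031)/(0.046229) = 0.570791

0.5708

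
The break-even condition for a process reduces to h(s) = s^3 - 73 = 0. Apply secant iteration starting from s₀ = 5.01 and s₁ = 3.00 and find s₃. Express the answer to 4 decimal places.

h(5.01) = 52.751501, h(3.00) = -46.000000
s₂ = 3.000000 − (-46.000000)·(3.000000 − 5.010000) / (-46.000000 − 52.751501) = 3.000000 − (92.460000)/(-98.751501) = 3.936290
h(3.936290) = -12.009651
s₃ = 3.936290 − (-12.009651)·(3.936290 − 3.000000) / (-12.009651 − (-46.000000)) = 3.936290 − (-11.244511)/(33.990349) = 4.267104

4.2671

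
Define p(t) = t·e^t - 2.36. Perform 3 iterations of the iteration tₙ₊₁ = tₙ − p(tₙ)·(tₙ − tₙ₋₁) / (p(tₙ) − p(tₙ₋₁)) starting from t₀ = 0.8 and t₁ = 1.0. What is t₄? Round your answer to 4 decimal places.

0.9306

p(0.8) = -0.579567, p(1.0) = 0.358282
t₂ = 1.000000 − 0.358282·(1.000000 − 0.800000) / (0.358282 − (-0.579567)) = 1.000000 − (0.071656)/(0.937849) = 0.923595
p(0.923595) = -0.034085
t₃ = 0.923595 − (-0.034085)·(0.923595 − 1.000000) / (-0.034085 − 0.358282) = 0.923595 − (0.002604)/(-0.392367) = 0.930232
p(0.930232) = -0.001770
t₄ = 0.930232 − (-0.001770)·(0.930232 − 0.923595) / (-0.001770 − (-0.034085)) = 0.930232 − (-0.000012)/(0.032316) = 0.930596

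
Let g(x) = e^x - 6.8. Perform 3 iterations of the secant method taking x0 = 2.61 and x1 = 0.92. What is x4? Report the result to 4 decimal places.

1.8796

g(2.61) = 6.799051, g(0.92) = -4.290710
x2 = 0.920000 − (-4.290710)·(0.920000 − 2.610000) / (-4.290710 − 6.799051) = 0.920000 − (7.251299)/(-11.089760) = 1.573873
g(1.573873) = -1.974698
x3 = 1.573873 − (-1.974698)·(1.573873 − 0.920000) / (-1.974698 − (-4.290710)) = 1.573873 − (-1.291202)/(2.316012) = 2.131384
g(2.131384) = 1.626525
x4 = 2.131384 − 1.626525·(2.131384 − 1.573873) / (1.626525 − (-1.974698)) = 2.131384 − (0.906806)/(3.601223) = 1.879580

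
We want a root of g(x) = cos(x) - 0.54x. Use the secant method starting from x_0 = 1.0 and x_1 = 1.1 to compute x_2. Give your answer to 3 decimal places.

g(1.0) = 0.00030, g(1.1) = -0.14040
x_2 = 1.10000 − (-0.14040)·(1.10000 − 1.00000) / (-0.14040 − 0.00030) = 1.10000 − (-0.01404)/(-0.14071) = 1.00021

1.000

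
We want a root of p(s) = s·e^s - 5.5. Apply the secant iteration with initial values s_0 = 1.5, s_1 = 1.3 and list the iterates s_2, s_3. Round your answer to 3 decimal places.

p(1.5) = 1.22253, p(1.3) = -0.72991
s_2 = 1.30000 − (-0.72991)·(1.30000 − 1.50000) / (-0.72991 − 1.22253) = 1.30000 − (0.14598)/(-1.95245) = 1.37477
p(1.37477) = -0.06394
s_3 = 1.37477 − (-0.06394)·(1.37477 − 1.30000) / (-0.06394 − (-0.72991)) = 1.37477 − (-0.00478)/(0.66598) = 1.38195

1.375, 1.382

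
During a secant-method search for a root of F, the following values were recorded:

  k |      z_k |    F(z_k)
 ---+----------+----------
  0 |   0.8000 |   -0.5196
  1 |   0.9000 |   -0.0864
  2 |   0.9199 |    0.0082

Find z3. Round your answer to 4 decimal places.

z3 = 0.9199 − 0.0082·(0.9199 − 0.9000) / (0.0082 − (-0.0864))
   = 0.9199 − (0.000163)/(0.094600) = 0.918175

0.9182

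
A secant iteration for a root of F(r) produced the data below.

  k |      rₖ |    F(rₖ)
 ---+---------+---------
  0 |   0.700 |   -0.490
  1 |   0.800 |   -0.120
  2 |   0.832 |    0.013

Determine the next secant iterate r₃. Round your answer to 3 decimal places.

r₃ = 0.832 − 0.013·(0.832 − 0.800) / (0.013 − (-0.120))
   = 0.832 − (0.00042)/(0.13300) = 0.82887

0.829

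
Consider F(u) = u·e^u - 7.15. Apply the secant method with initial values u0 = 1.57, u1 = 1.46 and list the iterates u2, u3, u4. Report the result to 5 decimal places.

1.53538, 1.53727, 1.53717

F(1.57) = 0.3964377, F(1.46) = -0.8632991
u2 = 1.4600000 − (-0.8632991)·(1.4600000 − 1.5700000) / (-0.8632991 − 0.3964377) = 1.4600000 − (0.0949629)/(-1.2597368) = 1.5353831
F(1.5353831) = -0.0210563
u3 = 1.5353831 − (-0.0210563)·(1.5353831 − 1.4600000) / (-0.0210563 − (-0.8632991)) = 1.5353831 − (-0.0015873)/(0.8422428) = 1.5372677
F(1.5372677) = 0.0011585
u4 = 1.5372677 − 0.0011585·(1.5372677 − 1.5353831) / (0.0011585 − (-0.0210563)) = 1.5372677 − (0.0000022)/(0.0222147) = 1.5371694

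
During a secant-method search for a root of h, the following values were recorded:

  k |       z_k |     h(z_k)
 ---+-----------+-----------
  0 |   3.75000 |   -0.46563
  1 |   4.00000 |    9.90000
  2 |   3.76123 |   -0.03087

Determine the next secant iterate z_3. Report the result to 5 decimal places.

z_3 = 3.76123 − (-0.03087)·(3.76123 − 4.00000) / (-0.03087 − 9.90000)
   = 3.76123 − (0.0073708)/(-9.9308700) = 3.7619722

3.76197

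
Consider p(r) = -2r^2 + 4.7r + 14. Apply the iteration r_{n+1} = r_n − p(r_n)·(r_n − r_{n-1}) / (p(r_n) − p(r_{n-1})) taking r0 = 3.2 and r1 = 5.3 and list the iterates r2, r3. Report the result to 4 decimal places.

3.8959, 4.0387

p(3.2) = 8.560000, p(5.3) = -17.270000
r2 = 5.300000 − (-17.270000)·(5.300000 − 3.200000) / (-17.270000 − 8.560000) = 5.300000 − (-36.267000)/(-25.830000) = 3.895935
p(3.895935) = 1.954276
r3 = 3.895935 − 1.954276·(3.895935 − 5.300000) / (1.954276 − (-17.270000)) = 3.895935 − (-2.743930)/(19.224276) = 4.038668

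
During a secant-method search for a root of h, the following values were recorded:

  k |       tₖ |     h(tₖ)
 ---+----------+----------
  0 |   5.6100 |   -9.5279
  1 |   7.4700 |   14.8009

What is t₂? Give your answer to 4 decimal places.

t₂ = 7.4700 − 14.8009·(7.4700 − 5.6100) / (14.8009 − (-9.5279))
   = 7.4700 − (27.529674)/(24.328800) = 6.338433

6.3384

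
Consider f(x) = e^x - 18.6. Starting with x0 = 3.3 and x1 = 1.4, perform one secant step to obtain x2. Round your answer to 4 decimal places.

2.5985

f(3.3) = 8.512639, f(1.4) = -14.544800
x2 = 1.400000 − (-14.544800)·(1.400000 − 3.300000) / (-14.544800 − 8.512639) = 1.400000 − (27.635120)/(-23.057439) = 2.598534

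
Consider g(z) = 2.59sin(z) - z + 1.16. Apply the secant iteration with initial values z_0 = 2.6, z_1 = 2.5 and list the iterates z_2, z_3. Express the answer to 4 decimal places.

g(2.6) = -0.104851, g(2.5) = 0.210043
z_2 = 2.500000 − 0.210043·(2.500000 − 2.600000) / (0.210043 − (-0.104851)) = 2.500000 − (-0.021004)/(0.314894) = 2.566703
g(2.566703) = 0.001590
z_3 = 2.566703 − 0.001590·(2.566703 − 2.500000) / (0.001590 − 0.210043) = 2.566703 − (0.000106)/(-0.208452) = 2.567212

2.5667, 2.5672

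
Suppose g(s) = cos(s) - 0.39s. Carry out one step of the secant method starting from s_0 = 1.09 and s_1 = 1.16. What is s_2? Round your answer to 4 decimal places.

g(1.09) = 0.037385, g(1.16) = -0.053060
s_2 = 1.160000 − (-0.053060)·(1.160000 − 1.090000) / (-0.053060 − 0.037385) = 1.160000 − (-0.003714)/(-0.090446) = 1.118934

1.1189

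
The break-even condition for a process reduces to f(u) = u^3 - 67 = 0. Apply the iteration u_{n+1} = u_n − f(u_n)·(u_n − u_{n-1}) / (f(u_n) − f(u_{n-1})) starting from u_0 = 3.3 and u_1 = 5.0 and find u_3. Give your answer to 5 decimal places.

f(3.3) = -31.0630000, f(5.0) = 58.0000000
u_2 = 5.0000000 − 58.0000000·(5.0000000 − 3.3000000) / (58.0000000 − (-31.0630000)) = 5.0000000 − (98.6000000)/(89.0630000) = 3.8929185
f(3.8929185) = -8.0035427
u_3 = 3.8929185 − (-8.0035427)·(3.8929185 − 5.0000000) / (-8.0035427 − 58.0000000) = 3.8929185 − (8.8605740)/(-66.0035427) = 4.0271624

4.02716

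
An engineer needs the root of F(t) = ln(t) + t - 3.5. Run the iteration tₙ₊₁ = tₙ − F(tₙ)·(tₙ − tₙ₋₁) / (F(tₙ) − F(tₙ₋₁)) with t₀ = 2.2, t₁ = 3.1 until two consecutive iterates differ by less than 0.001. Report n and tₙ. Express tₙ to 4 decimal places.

n = 4, tₙ = 2.5600

F(2.2) = -0.511543, F(3.1) = 0.731402
t₂ = 3.100000 − 0.731402·(0.900000)/(1.242945) = 2.570401;  |Δ| = 0.529599
F(2.570401) = 0.014463
t₃ = 2.570401 − 0.014463·(-0.529599)/(-0.716939) = 2.559717;  |Δ| = 0.010684
F(2.559717) = -0.000386
t₄ = 2.559717 − (-0.000386)·(-0.010684)/(-0.014849) = 2.559995;  |Δ| = 0.000278
|t₄ − t₃| = 0.000278 < 0.001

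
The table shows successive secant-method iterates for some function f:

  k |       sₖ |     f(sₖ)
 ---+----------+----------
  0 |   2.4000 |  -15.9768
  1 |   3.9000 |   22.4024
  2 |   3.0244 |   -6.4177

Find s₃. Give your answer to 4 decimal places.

3.2194

s₃ = 3.0244 − (-6.4177)·(3.0244 − 3.9000) / (-6.4177 − 22.4024)
   = 3.0244 − (5.619338)/(-28.820100) = 3.219380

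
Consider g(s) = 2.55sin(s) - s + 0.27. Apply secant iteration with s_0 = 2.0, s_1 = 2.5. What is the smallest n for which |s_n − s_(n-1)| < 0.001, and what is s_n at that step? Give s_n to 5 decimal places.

g(2.0) = 0.5887084, g(2.5) = -0.7038960
s_2 = 2.5000000 − (-0.7038960)·(0.5000000)/(-1.2926045) = 2.2277218;  |Δ| = 0.2722782
g(2.2277218) = 0.0615557
s_3 = 2.2277218 − 0.0615557·(-0.2722782)/(0.7654518) = 2.2496177;  |Δ| = 0.0218959
g(2.2496177) = 0.0050811
s_4 = 2.2496177 − 0.0050811·(0.0218959)/(-0.0564746) = 2.2515877;  |Δ| = 0.0019700
g(2.2515877) = -0.0000469
s_5 = 2.2515877 − (-0.0000469)·(0.0019700)/(-0.0051280) = 2.2515697;  |Δ| = 0.0000180
|s_5 − s_4| = 0.0000180 < 0.001

n = 5, s_n = 2.25157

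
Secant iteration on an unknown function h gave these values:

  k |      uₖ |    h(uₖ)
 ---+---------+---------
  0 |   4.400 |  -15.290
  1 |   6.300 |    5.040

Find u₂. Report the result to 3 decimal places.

5.829

u₂ = 6.300 − 5.040·(6.300 − 4.400) / (5.040 − (-15.290))
   = 6.300 − (9.57600)/(20.33000) = 5.82897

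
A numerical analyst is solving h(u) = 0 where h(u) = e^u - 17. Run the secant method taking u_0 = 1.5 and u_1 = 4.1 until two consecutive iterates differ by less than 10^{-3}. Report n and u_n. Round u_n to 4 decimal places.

h(1.5) = -12.518311, h(4.1) = 43.340288
u_2 = 4.100000 − 43.340288·(2.600000)/(55.858599) = 2.082679;  |Δ| = 2.017321
h(2.082679) = -8.974062
u_3 = 2.082679 − (-8.974062)·(-2.017321)/(-52.314349) = 2.428732;  |Δ| = 0.346054
h(2.428732) = -5.655510
u_4 = 2.428732 − (-5.655510)·(0.346054)/(3.318552) = 3.018480;  |Δ| = 0.589748
h(3.018480) = 3.460174
u_5 = 3.018480 − 3.460174·(0.589748)/(9.115684) = 2.794621;  |Δ| = 0.223859
h(2.794621) = -0.643573
u_6 = 2.794621 − (-0.643573)·(-0.223859)/(-4.103747) = 2.829728;  |Δ| = 0.035107
h(2.829728) = -0.059151
u_7 = 2.829728 − (-0.059151)·(0.035107)/(0.584422) = 2.833281;  |Δ| = 0.003553
h(2.833281) = 0.001151
u_8 = 2.833281 − 0.001151·(0.003553)/(0.060302) = 2.833213;  |Δ| = 0.000068
|u_8 − u_7| = 0.000068 < 10^{-3}

n = 8, u_n = 2.8332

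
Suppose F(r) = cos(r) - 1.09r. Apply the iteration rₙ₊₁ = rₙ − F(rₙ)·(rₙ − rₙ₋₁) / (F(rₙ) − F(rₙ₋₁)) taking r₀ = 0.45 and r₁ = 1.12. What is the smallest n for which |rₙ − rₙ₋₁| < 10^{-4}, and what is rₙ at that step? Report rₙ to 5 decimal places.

n = 5, rₙ = 0.70106

F(0.45) = 0.4099471, F(1.12) = -0.7851176
r₂ = 1.1200000 − (-0.7851176)·(0.6700000)/(-1.1950647) = 0.6798324;  |Δ| = 0.4401676
F(0.6798324) = 0.0366608
r₃ = 0.6798324 − 0.0366608·(-0.4401676)/(0.8217784) = 0.6994689;  |Δ| = 0.0196366
F(0.6994689) = 0.0027630
r₄ = 0.6994689 − 0.0027630·(0.0196366)/(-0.0338978) = 0.7010695;  |Δ| = 0.0016006
F(0.7010695) = -0.0000131
r₅ = 0.7010695 − (-0.0000131)·(0.0016006)/(-0.0027761) = 0.7010620;  |Δ| = 0.0000075
|r₅ − r₄| = 0.0000075 < 10^{-4}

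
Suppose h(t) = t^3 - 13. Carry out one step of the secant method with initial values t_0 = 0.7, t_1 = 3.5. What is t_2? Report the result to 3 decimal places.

1.533

h(0.7) = -12.65700, h(3.5) = 29.87500
t_2 = 3.50000 − 29.87500·(3.50000 − 0.70000) / (29.87500 − (-12.65700)) = 3.50000 − (83.65000)/(42.53200) = 1.53325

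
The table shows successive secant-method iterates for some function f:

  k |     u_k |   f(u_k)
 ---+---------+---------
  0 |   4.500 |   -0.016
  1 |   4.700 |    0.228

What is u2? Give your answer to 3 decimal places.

u2 = 4.700 − 0.228·(4.700 − 4.500) / (0.228 − (-0.016))
   = 4.700 − (0.04560)/(0.24400) = 4.51311

4.513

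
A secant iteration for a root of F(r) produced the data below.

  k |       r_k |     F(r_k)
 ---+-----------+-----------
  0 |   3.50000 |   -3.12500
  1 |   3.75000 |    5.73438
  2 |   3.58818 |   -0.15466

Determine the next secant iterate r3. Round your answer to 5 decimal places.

r3 = 3.58818 − (-0.15466)·(3.58818 − 3.75000) / (-0.15466 − 5.73438)
   = 3.58818 − (0.0250271)/(-5.8890400) = 3.5924298

3.59243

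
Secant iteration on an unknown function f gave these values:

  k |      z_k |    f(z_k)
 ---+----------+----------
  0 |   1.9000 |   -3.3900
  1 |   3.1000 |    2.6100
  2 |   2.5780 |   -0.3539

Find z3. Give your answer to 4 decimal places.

2.6403

z3 = 2.5780 − (-0.3539)·(2.5780 − 3.1000) / (-0.3539 − 2.6100)
   = 2.5780 − (0.184736)/(-2.963900) = 2.640329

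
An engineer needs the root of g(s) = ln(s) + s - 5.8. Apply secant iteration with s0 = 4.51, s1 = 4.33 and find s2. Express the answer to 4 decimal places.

4.3336

g(4.51) = 0.216297, g(4.33) = -0.004432
s2 = 4.330000 − (-0.004432)·(4.330000 − 4.510000) / (-0.004432 − 0.216297) = 4.330000 − (0.000798)/(-0.220730) = 4.333615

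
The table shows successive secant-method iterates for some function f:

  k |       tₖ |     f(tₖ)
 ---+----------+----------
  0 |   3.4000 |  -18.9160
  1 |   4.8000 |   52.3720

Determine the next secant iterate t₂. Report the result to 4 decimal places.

3.7715

t₂ = 4.8000 − 52.3720·(4.8000 − 3.4000) / (52.3720 − (-18.9160))
   = 4.8000 − (73.320800)/(71.288000) = 3.771485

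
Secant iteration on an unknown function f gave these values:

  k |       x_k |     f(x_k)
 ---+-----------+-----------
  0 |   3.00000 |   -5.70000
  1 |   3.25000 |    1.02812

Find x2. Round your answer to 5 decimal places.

3.21180

x2 = 3.25000 − 1.02812·(3.25000 − 3.00000) / (1.02812 − (-5.70000))
   = 3.25000 − (0.2570300)/(6.7281200) = 3.2117976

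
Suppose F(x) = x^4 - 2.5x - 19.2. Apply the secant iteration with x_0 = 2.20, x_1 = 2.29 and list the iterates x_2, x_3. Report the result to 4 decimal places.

F(2.20) = -1.274400, F(2.29) = 2.575585
x_2 = 2.290000 − 2.575585·(2.290000 − 2.200000) / (2.575585 − (-1.274400)) = 2.290000 − (0.231803)/(3.849985) = 2.229791
F(2.229791) = -0.054001
x_3 = 2.229791 − (-0.054001)·(2.229791 − 2.290000) / (-0.054001 − 2.575585) = 2.229791 − (0.003251)/(-2.629585) = 2.231028

2.2298, 2.2310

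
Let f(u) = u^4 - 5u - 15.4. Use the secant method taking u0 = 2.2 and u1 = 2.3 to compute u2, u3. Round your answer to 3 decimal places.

f(2.2) = -2.97440, f(2.3) = 1.08410
u2 = 2.30000 − 1.08410·(2.30000 − 2.20000) / (1.08410 − (-2.97440)) = 2.30000 − (0.10841)/(4.05850) = 2.27329
f(2.27329) = -0.05988
u3 = 2.27329 − (-0.05988)·(2.27329 − 2.30000) / (-0.05988 − 1.08410) = 2.27329 − (0.00160)/(-1.14398) = 2.27469

2.273, 2.275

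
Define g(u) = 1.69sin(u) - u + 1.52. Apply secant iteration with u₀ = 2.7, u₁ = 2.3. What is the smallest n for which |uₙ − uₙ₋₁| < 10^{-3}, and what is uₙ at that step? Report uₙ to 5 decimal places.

n = 4, uₙ = 2.51331

g(2.7) = -0.4577280, g(2.3) = 0.4802418
u₂ = 2.3000000 − 0.4802418·(-0.4000000)/(0.9379698) = 2.5048005;  |Δ| = 0.2048005
g(2.5048005) = 0.0201061
u₃ = 2.5048005 − 0.0201061·(0.2048005)/(-0.4601357) = 2.5137495;  |Δ| = 0.0089490
g(2.5137495) = -0.0010426
u₄ = 2.5137495 − (-0.0010426)·(0.0089490)/(-0.0211487) = 2.5133084;  |Δ| = 0.0004412
|u₄ − u₃| = 0.0004412 < 10^{-3}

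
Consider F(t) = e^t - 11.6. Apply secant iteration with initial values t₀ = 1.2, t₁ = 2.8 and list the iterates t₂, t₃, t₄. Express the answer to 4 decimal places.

F(1.2) = -8.279883, F(2.8) = 4.844647
t₂ = 2.800000 − 4.844647·(2.800000 − 1.200000) / (4.844647 − (-8.279883)) = 2.800000 − (7.751435)/(13.124530) = 2.209393
F(2.209393) = -2.489812
t₃ = 2.209393 − (-2.489812)·(2.209393 − 2.800000) / (-2.489812 − 4.844647) = 2.209393 − (1.470500)/(-7.334459) = 2.409885
F(2.409885) = -0.467317
t₄ = 2.409885 − (-0.467317)·(2.409885 − 2.209393) / (-0.467317 − (-2.489812)) = 2.409885 − (-0.093693)/(2.022496) = 2.456211

2.2094, 2.4099, 2.4562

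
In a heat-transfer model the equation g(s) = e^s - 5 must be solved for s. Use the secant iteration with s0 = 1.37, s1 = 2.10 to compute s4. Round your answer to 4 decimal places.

g(1.37) = -1.064649, g(2.10) = 3.166170
s2 = 2.100000 − 3.166170·(2.100000 − 1.370000) / (3.166170 − (-1.064649)) = 2.100000 − (2.311304)/(4.230819) = 1.553698
g(1.553698) = -0.271073
s3 = 1.553698 − (-0.271073)·(1.553698 − 2.100000) / (-0.271073 − 3.166170) = 1.553698 − (0.148088)/(-3.437243) = 1.596782
g(1.596782) = -0.062883
s4 = 1.596782 − (-0.062883)·(1.596782 − 1.553698) / (-0.062883 − (-0.271073)) = 1.596782 − (-0.002709)/(0.208191) = 1.609795

1.6098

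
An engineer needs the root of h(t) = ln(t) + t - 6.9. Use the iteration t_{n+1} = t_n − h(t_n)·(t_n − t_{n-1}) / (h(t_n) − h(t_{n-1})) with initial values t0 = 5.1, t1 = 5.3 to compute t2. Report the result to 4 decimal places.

5.2432

h(5.1) = -0.170759, h(5.3) = 0.067707
t2 = 5.300000 − 0.067707·(5.300000 − 5.100000) / (0.067707 − (-0.170759)) = 5.300000 − (0.013541)/(0.238466) = 5.243215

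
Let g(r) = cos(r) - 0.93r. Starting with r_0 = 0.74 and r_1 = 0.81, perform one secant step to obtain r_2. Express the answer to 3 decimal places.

0.771

g(0.74) = 0.05027, g(0.81) = -0.06380
r_2 = 0.81000 − (-0.06380)·(0.81000 − 0.74000) / (-0.06380 − 0.05027) = 0.81000 − (-0.00447)/(-0.11407) = 0.77085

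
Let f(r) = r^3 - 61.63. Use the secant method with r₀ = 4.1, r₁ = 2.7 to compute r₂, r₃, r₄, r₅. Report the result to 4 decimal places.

f(4.1) = 7.291000, f(2.7) = -41.947000
r₂ = 2.700000 − (-41.947000)·(2.700000 − 4.100000) / (-41.947000 − 7.291000) = 2.700000 − (58.725800)/(-49.238000) = 3.892693
f(3.892693) = -2.643811
r₃ = 3.892693 − (-2.643811)·(3.892693 − 2.700000) / (-2.643811 − (-41.947000)) = 3.892693 − (-3.153254)/(39.303189) = 3.972922
f(3.972922) = 1.079015
r₄ = 3.972922 − 1.079015·(3.972922 − 3.892693) / (1.079015 − (-2.643811)) = 3.972922 − (0.086568)/(3.722826) = 3.949668
f(3.949668) = -0.015654
r₅ = 3.949668 − (-0.015654)·(3.949668 − 3.972922) / (-0.015654 − 1.079015) = 3.949668 − (0.000364)/(-1.094669) = 3.950001

3.8927, 3.9729, 3.9497, 3.9500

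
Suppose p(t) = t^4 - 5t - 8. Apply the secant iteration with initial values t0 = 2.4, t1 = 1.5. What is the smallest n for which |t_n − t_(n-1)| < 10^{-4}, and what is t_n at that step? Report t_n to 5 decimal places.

p(2.4) = 13.1776000, p(1.5) = -10.4375000
t2 = 1.5000000 − (-10.4375000)·(-0.9000000)/(-23.6151000) = 1.8977857;  |Δ| = 0.3977857
p(1.8977857) = -4.5174730
t3 = 1.8977857 − (-4.5174730)·(0.3977857)/(5.9200270) = 2.2013293;  |Δ| = 0.3035436
p(2.2013293) = 4.4756242
t4 = 2.2013293 − 4.4756242·(0.3035436)/(8.9930973) = 2.0502638;  |Δ| = 0.1510655
p(2.0502638) = -0.5812202
t5 = 2.0502638 − (-0.5812202)·(-0.1510655)/(-5.0568444) = 2.0676269;  |Δ| = 0.0173631
p(2.0676269) = -0.0618177
t6 = 2.0676269 − (-0.0618177)·(0.0173631)/(0.5194024) = 2.0696934;  |Δ| = 0.0020665
p(2.0696934) = 0.0010248
t7 = 2.0696934 − 0.0010248·(0.0020665)/(0.0628426) = 2.0696597;  |Δ| = 0.0000337
|t7 − t6| = 0.0000337 < 10^{-4}

n = 7, t_n = 2.06966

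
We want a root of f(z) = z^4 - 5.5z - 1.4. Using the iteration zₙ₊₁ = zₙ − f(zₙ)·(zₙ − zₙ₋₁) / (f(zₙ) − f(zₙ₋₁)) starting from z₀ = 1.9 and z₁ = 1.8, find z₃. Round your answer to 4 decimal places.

1.8431

f(1.9) = 1.182100, f(1.8) = -0.802400
z₂ = 1.800000 − (-0.802400)·(1.800000 − 1.900000) / (-0.802400 − 1.182100) = 1.800000 − (0.080240)/(-1.984500) = 1.840433
f(1.840433) = -0.049294
z₃ = 1.840433 − (-0.049294)·(1.840433 − 1.800000) / (-0.049294 − (-0.802400)) = 1.840433 − (-0.001993)/(0.753106) = 1.843080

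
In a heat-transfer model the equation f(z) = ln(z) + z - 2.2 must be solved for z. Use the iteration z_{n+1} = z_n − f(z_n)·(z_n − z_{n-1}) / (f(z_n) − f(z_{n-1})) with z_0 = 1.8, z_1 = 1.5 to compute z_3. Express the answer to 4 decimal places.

f(1.8) = 0.187787, f(1.5) = -0.294535
z_2 = 1.500000 − (-0.294535)·(1.500000 − 1.800000) / (-0.294535 − 0.187787) = 1.500000 − (0.088360)/(-0.482322) = 1.683198
f(1.683198) = 0.003894
z_3 = 1.683198 − 0.003894·(1.683198 − 1.500000) / (0.003894 − (-0.294535)) = 1.683198 − (0.000713)/(0.298429) = 1.680808

1.6808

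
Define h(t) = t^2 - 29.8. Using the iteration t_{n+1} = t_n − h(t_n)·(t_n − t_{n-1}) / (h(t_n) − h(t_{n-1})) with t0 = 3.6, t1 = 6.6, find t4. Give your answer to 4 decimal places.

h(3.6) = -16.840000, h(6.6) = 13.760000
t2 = 6.600000 − 13.760000·(6.600000 − 3.600000) / (13.760000 − (-16.840000)) = 6.600000 − (41.280000)/(30.600000) = 5.250980
h(5.250980) = -2.227205
t3 = 5.250980 − (-2.227205)·(5.250980 − 6.600000) / (-2.227205 − 13.760000) = 5.250980 − (3.004543)/(-15.987205) = 5.438915
h(5.438915) = -0.218208
t4 = 5.438915 − (-0.218208)·(5.438915 − 5.250980) / (-0.218208 − (-2.227205)) = 5.438915 − (-0.041009)/(2.008997) = 5.459327

5.4593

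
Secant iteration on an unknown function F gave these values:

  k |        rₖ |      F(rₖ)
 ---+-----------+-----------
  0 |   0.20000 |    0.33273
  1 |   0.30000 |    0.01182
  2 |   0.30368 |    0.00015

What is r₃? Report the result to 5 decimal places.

r₃ = 0.30368 − 0.00015·(0.30368 − 0.30000) / (0.00015 − 0.01182)
   = 0.30368 − (0.0000006)/(-0.0116700) = 0.3037273

0.30373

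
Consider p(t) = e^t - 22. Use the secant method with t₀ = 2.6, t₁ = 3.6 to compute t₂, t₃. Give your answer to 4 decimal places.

2.9690, 3.0621

p(2.6) = -8.536262, p(3.6) = 14.598234
t₂ = 3.600000 − 14.598234·(3.600000 − 2.600000) / (14.598234 − (-8.536262)) = 3.600000 − (14.598234)/(23.134496) = 2.968984
p(2.968984) = -2.527872
t₃ = 2.968984 − (-2.527872)·(2.968984 − 3.600000) / (-2.527872 − 14.598234) = 2.968984 − (1.595127)/(-17.126106) = 3.062124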